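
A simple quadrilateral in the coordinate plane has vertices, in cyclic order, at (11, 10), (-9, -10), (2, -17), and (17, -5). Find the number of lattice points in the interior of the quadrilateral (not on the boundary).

316

By the shoelace formula, twice the signed area is |[11·(-10) − (-9)·10] + [(-9)·(-17) − 2·(-10)] + [2·(-5) − 17·(-17)] + [17·10 − 11·(-5)]| = 657, so the area is 657/2.
Summing gcd(|Δx|,|Δy|) over the edges gives the boundary count: gcd(20,20) + gcd(11,7) + gcd(15,12) + gcd(6,15) = 20+1+3+3 = 27.
Pick's theorem gives I = A − B/2 + 1 = 657/2 − 27/2 + 1 = 316.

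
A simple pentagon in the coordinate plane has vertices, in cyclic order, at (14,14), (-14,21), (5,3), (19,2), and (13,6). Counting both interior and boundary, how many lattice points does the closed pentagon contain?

Using the shoelace formula, 2A = |(14·21 − (-14)·14) + ((-14)·3 − 5·21) + (5·2 − 19·3) + (19·6 − 13·2) + (13·14 − 14·6)| = 482, so the area is 241.
Summing gcd(|Δx|,|Δy|) over the edges gives the boundary count: gcd(28,7) + gcd(19,18) + gcd(14,1) + gcd(6,4) + gcd(1,8) = 7+1+1+2+1 = 12.
Pick's theorem gives I = A − B/2 + 1 = 241 − 12/2 + 1 = 236, so the closed region contains I + B = 236 + 12 = 248 lattice points.

248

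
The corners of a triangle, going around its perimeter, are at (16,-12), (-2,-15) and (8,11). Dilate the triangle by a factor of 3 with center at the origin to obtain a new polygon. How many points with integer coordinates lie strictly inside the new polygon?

The shoelace formula gives twice the area as |[16·(-15) − (-2)·(-12)] + [(-2)·11 − 8·(-15)] + [8·(-12) − 16·11]| = 438, so the area is 219.
Summing gcd(|Δx|,|Δy|) over the edges gives the boundary count: gcd(18,3) + gcd(10,26) + gcd(8,23) = 3+2+1 = 6.
Scaling by 3 multiplies the area by 3² = 9 (so the new area is 1971) and multiplies the boundary lattice-point count by 3, giving 18.
By Pick's theorem, the interior count of the dilated polygon is 1971 − 18/2 + 1 = 1963.

1963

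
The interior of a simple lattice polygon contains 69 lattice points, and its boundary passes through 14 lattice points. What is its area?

75

Pick's theorem states A = I + B/2 − 1, so A = 69 + 14/2 − 1 = 75.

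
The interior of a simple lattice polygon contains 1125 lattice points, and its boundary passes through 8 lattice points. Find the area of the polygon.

1128

By Pick's theorem, A = I + B/2 − 1 = 1125 + 8/2 − 1 = 1128.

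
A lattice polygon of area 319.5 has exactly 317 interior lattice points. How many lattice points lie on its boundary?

7

Pick's theorem gives A = I + B/2 − 1, so B = 2(A − I + 1) = 2(319.5 − 317 + 1) = 7.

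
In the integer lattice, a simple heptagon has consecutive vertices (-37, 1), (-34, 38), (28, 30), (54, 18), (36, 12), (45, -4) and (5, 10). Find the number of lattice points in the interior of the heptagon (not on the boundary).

2198

The shoelace formula gives twice the area as |[(-37)·38 − (-34)·1] + [(-34)·30 − 28·38] + [28·18 − 54·30] + [54·12 − 36·18] + [36·(-4) − 45·12] + [45·10 − 5·(-4)] + [5·1 − (-37)·10]| = 4411, so the area is 2205.5.
Along each edge there are gcd(|Δx|,|Δy|)+1 lattice points, so counting each shared vertex once the boundary has gcd(3,37) + gcd(62,8) + gcd(26,12) + gcd(18,6) + gcd(9,16) + gcd(40,14) + gcd(42,9) = 1+2+2+6+1+2+3 = 17.
By Pick's theorem A = I + B/2 − 1, so I = 2205.5 − 17/2 + 1 = 2198.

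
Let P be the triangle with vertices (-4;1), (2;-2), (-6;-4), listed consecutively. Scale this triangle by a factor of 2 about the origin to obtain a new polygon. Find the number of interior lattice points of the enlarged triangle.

67

By the shoelace formula, twice the signed area is |((-4)·(-2) − 2·1) + (2·(-4) − (-6)·(-2)) + ((-6)·1 − (-4)·(-4))| = 36, so the area is 18.
The number of boundary lattice points is Σ gcd(|Δx|,|Δy|) = gcd(6,3) + gcd(8,2) + gcd(2,5) = 3+2+1 = 6.
Scaling by 2 multiplies the area by 2² = 4 (so the new area is 72) and multiplies the boundary lattice-point count by 2, giving 12.
By Pick's theorem, the interior count of the dilated polygon is 72 − 12/2 + 1 = 67.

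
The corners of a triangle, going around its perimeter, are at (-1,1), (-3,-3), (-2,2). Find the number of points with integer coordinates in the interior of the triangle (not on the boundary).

Using the shoelace formula, 2A = |((-1)·(-3) − (-3)·1) + ((-3)·2 − (-2)·(-3)) + ((-2)·1 − (-1)·2)| = 6, so the area is 3.
Summing gcd(|Δx|,|Δy|) over the edges gives the boundary count: gcd(2,4) + gcd(1,5) + gcd(1,1) = 2+1+1 = 4.
Pick's theorem gives I = A − B/2 + 1 = 3 − 4/2 + 1 = 2.

2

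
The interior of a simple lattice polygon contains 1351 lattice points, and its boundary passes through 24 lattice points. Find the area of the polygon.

1362

By Pick's theorem, A = I + B/2 − 1 = 1351 + 24/2 − 1 = 1362.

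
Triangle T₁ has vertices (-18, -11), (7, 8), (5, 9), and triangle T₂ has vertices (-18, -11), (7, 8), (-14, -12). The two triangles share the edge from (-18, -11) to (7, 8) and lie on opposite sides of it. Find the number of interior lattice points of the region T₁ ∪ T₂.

The union is the simple quadrilateral with vertices (-18, -11), (5, 9), (7, 8), (-14, -12) in order.
The shoelace formula gives twice the area as |[(-18)·9 − 5·(-11)] + [5·8 − 7·9] + [7·(-12) − (-14)·8] + [(-14)·(-11) − (-18)·(-12)]| = 164, so the area is 82.
Along each edge there are gcd(|Δx|,|Δy|)+1 lattice points, so counting each shared vertex once the boundary has gcd(23,20) + gcd(2,1) + gcd(21,20) + gcd(4,1) = 1+1+1+1 = 4.
By Pick's theorem I = A − B/2 + 1 = 82 − 4/2 + 1 = 81.

81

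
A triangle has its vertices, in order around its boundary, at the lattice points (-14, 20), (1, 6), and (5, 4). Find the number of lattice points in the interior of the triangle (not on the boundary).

12

Using the shoelace formula, 2A = |[(-14)·6 − 1·20] + [1·4 − 5·6] + [5·20 − (-14)·4]| = 26, so the area is 13.
The number of boundary lattice points is Σ gcd(|Δx|,|Δy|) = gcd(15,14) + gcd(4,2) + gcd(19,16) = 1+2+1 = 4.
By Pick's theorem A = I + B/2 − 1, so I = 13 − 4/2 + 1 = 12.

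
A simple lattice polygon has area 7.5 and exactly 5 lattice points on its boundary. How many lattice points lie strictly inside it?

From Pick's theorem, I = A − B/2 + 1 = 7.5 − 5/2 + 1 = 6.

6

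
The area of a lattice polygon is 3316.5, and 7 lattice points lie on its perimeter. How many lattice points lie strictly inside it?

3314

From Pick's theorem, I = A − B/2 + 1 = 3316.5 − 7/2 + 1 = 3314.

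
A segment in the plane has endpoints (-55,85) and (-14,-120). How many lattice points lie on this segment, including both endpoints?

The number of lattice points on a segment between lattice points is gcd(|Δx|,|Δy|) + 1 = gcd(41,205) + 1 = 41 + 1 = 42.

42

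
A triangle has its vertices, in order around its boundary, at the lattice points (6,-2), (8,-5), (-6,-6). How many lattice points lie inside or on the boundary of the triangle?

26

Using the shoelace formula, 2A = |[6·(-5) − 8·(-2)] + [8·(-6) − (-6)·(-5)] + [(-6)·(-2) − 6·(-6)]| = 44, so the area is 22.
Summing gcd(|Δx|,|Δy|) over the edges gives the boundary count: gcd(2,3) + gcd(14,1) + gcd(12,4) = 1+1+4 = 6.
Pick's theorem gives I = A − B/2 + 1 = 22 − 6/2 + 1 = 20, so the closed region contains I + B = 20 + 6 = 26 lattice points.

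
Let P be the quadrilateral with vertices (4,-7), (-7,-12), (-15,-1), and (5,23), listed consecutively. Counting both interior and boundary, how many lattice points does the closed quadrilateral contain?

By the shoelace formula, twice the signed area is |[4·(-12) − (-7)·(-7)] + [(-7)·(-1) − (-15)·(-12)] + [(-15)·23 − 5·(-1)] + [5·(-7) − 4·23]| = 737, so the area is 368.5.
The number of boundary lattice points is Σ gcd(|Δx|,|Δy|) = gcd(11,5) + gcd(8,11) + gcd(20,24) + gcd(1,30) = 1+1+4+1 = 7.
Pick's theorem gives I = A − B/2 + 1 = 368.5 − 7/2 + 1 = 366, so the closed region contains I + B = 366 + 7 = 373 lattice points.

373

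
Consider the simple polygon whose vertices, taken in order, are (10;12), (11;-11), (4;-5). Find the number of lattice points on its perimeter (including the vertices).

Summing gcd(|Δx|,|Δy|) over the edges gives the boundary count: gcd(1,23) + gcd(7,6) + gcd(6,17) = 1+1+1 = 3.

3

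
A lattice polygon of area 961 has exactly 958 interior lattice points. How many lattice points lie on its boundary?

8

Pick's theorem gives A = I + B/2 − 1, so B = 2(A − I + 1) = 2(961 − 958 + 1) = 8.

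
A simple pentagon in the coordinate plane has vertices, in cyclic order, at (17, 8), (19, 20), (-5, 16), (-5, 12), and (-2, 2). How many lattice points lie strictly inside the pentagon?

283

Using the shoelace formula, 2A = |[17·20 − 19·8] + [19·16 − (-5)·20] + [(-5)·12 − (-5)·16] + [(-5)·2 − (-2)·12] + [(-2)·8 − 17·2]| = 576, so the area is 288.
Along each edge there are gcd(|Δx|,|Δy|)+1 lattice points, so counting each shared vertex once the boundary has gcd(2,12) + gcd(24,4) + gcd(0,4) + gcd(3,10) + gcd(19,6) = 2+4+4+1+1 = 12.
Pick's theorem gives I = A − B/2 + 1 = 288 − 12/2 + 1 = 283.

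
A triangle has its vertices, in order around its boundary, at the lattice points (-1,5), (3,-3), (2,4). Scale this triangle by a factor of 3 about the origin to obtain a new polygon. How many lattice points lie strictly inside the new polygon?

82

Using the shoelace formula, 2A = |((-1)·(-3) − 3·5) + (3·4 − 2·(-3)) + (2·5 − (-1)·4)| = 20, so the area is 10.
Summing gcd(|Δx|,|Δy|) over the edges gives the boundary count: gcd(4,8) + gcd(1,7) + gcd(3,1) = 4+1+1 = 6.
Scaling by 3 multiplies the area by 3² = 9 (so the new area is 90) and multiplies the boundary lattice-point count by 3, giving 18.
By Pick's theorem, the interior count of the dilated polygon is 90 − 18/2 + 1 = 82.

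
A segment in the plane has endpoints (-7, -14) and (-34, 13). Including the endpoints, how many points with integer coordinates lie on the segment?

The number of lattice points on a segment between lattice points is gcd(|Δx|,|Δy|) + 1 = gcd(27,27) + 1 = 27 + 1 = 28.

28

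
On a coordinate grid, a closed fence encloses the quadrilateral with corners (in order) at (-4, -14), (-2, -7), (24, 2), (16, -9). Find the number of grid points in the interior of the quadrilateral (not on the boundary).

The shoelace formula gives twice the area as |((-4)·(-7) − (-2)·(-14)) + ((-2)·2 − 24·(-7)) + (24·(-9) − 16·2) + (16·(-14) − (-4)·(-9))| = 344, so the area is 172.
Summing gcd(|Δx|,|Δy|) over the edges gives the boundary count: gcd(2,7) + gcd(26,9) + gcd(8,11) + gcd(20,5) = 1+1+1+5 = 8.
By Pick's theorem A = I + B/2 − 1, so I = 172 − 8/2 + 1 = 169.

169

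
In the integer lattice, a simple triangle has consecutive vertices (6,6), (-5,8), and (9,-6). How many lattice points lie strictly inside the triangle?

Using the shoelace formula, 2A = |(6·8 − (-5)·6) + ((-5)·(-6) − 9·8) + (9·6 − 6·(-6))| = 126, so the area is 63.
Summing gcd(|Δx|,|Δy|) over the edges gives the boundary count: gcd(11,2) + gcd(14,14) + gcd(3,12) = 1+14+3 = 18.
By Pick's theorem A = I + B/2 − 1, so I = 63 − 18/2 + 1 = 55.

55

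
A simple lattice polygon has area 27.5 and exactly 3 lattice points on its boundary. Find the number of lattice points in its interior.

From Pick's theorem, I = A − B/2 + 1 = 27.5 − 3/2 + 1 = 27.

27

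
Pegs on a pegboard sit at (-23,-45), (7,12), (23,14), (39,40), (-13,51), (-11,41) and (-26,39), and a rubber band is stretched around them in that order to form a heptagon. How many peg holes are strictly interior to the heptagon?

2732

By the shoelace formula, twice the signed area is |((-23)·12 − 7·(-45)) + (7·14 − 23·12) + (23·40 − 39·14) + (39·51 − (-13)·40) + ((-13)·41 − (-11)·51) + ((-11)·39 − (-26)·41) + ((-26)·(-45) − (-23)·39)| = 5476, so the area is 2738.
The number of boundary lattice points is Σ gcd(|Δx|,|Δy|) = gcd(30,57) + gcd(16,2) + gcd(16,26) + gcd(52,11) + gcd(2,10) + gcd(15,2) + gcd(3,84) = 3+2+2+1+2+1+3 = 14.
Pick's theorem gives I = A − B/2 + 1 = 2738 − 14/2 + 1 = 2732.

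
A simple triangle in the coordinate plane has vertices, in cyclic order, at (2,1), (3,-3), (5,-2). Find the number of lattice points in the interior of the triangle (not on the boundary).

3

The shoelace formula gives twice the area as |(2·(-3) − 3·1) + (3·(-2) − 5·(-3)) + (5·1 − 2·(-2))| = 9, so the area is 9/2.
Summing gcd(|Δx|,|Δy|) over the edges gives the boundary count: gcd(1,4) + gcd(2,1) + gcd(3,3) = 1+1+3 = 5.
By Pick's theorem A = I + B/2 − 1, so I = 9/2 − 5/2 + 1 = 3.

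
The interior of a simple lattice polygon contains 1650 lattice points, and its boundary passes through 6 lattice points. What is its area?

1652

Pick's theorem states A = I + B/2 − 1, so A = 1650 + 6/2 − 1 = 1652.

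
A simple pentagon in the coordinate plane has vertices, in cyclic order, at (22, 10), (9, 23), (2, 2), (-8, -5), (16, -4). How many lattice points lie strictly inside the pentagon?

Using the shoelace formula, 2A = |[22·23 − 9·10] + [9·2 − 2·23] + [2·(-5) − (-8)·2] + [(-8)·(-4) − 16·(-5)] + [16·10 − 22·(-4)]| = 754, so the area is 377.
Summing gcd(|Δx|,|Δy|) over the edges gives the boundary count: gcd(13,13) + gcd(7,21) + gcd(10,7) + gcd(24,1) + gcd(6,14) = 13+7+1+1+2 = 24.
Pick's theorem gives I = A − B/2 + 1 = 377 − 24/2 + 1 = 366.

366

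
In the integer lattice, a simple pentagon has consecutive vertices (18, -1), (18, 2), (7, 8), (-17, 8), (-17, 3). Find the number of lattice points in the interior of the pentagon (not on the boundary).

The shoelace formula gives twice the area as |[18·2 − 18·(-1)] + [18·8 − 7·2] + [7·8 − (-17)·8] + [(-17)·3 − (-17)·8] + [(-17)·(-1) − 18·3]| = 424, so the area is 212.
Along each edge there are gcd(|Δx|,|Δy|)+1 lattice points, so counting each shared vertex once the boundary has gcd(0,3) + gcd(11,6) + gcd(24,0) + gcd(0,5) + gcd(35,4) = 3+1+24+5+1 = 34.
By Pick's theorem A = I + B/2 − 1, so I = 212 − 34/2 + 1 = 196.

196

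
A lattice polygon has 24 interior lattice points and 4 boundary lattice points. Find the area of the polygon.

25

By Pick's theorem, A = I + B/2 − 1 = 24 + 4/2 − 1 = 25.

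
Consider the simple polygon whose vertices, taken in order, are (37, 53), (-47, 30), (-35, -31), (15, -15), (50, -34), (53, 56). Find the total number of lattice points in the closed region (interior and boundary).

6344

The shoelace formula gives twice the area as |[37·30 − (-47)·53] + [(-47)·(-31) − (-35)·30] + [(-35)·(-15) − 15·(-31)] + [15·(-34) − 50·(-15)] + [50·56 − 53·(-34)] + [53·53 − 37·56]| = 12677, so the area is 6338.5.
Along each edge there are gcd(|Δx|,|Δy|)+1 lattice points, so counting each shared vertex once the boundary has gcd(84,23) + gcd(12,61) + gcd(50,16) + gcd(35,19) + gcd(3,90) + gcd(16,3) = 1+1+2+1+3+1 = 9.
Pick's theorem gives I = A − B/2 + 1 = 6338.5 − 9/2 + 1 = 6335, so the closed region contains I + B = 6335 + 9 = 6344 lattice points.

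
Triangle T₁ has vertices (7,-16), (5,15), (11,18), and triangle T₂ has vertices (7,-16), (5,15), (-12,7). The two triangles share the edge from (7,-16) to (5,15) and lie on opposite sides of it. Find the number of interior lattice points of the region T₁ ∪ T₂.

The union is the simple quadrilateral with vertices (7,-16), (11,18), (5,15), (-12,7) in order.
Using the shoelace formula, 2A = |[7·18 − 11·(-16)] + [11·15 − 5·18] + [5·7 − (-12)·15] + [(-12)·(-16) − 7·7]| = 735, so the area is 735/2.
The number of boundary lattice points is Σ gcd(|Δx|,|Δy|) = gcd(4,34) + gcd(6,3) + gcd(17,8) + gcd(19,23) = 2+3+1+1 = 7.
By Pick's theorem I = A − B/2 + 1 = 735/2 − 7/2 + 1 = 365.

365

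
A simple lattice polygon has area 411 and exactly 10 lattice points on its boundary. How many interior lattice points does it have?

407

From Pick's theorem, I = A − B/2 + 1 = 411 − 10/2 + 1 = 407.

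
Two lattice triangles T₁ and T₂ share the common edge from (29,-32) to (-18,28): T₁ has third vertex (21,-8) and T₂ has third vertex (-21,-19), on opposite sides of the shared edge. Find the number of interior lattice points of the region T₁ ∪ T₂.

1513

The union is the simple quadrilateral with vertices (29,-32), (21,-8), (-18,28), (-21,-19) in order.
Using the shoelace formula, 2A = |[29·(-8) − 21·(-32)] + [21·28 − (-18)·(-8)] + [(-18)·(-19) − (-21)·28] + [(-21)·(-32) − 29·(-19)]| = 3037, so the area is 1518.5.
Summing gcd(|Δx|,|Δy|) over the edges gives the boundary count: gcd(8,24) + gcd(39,36) + gcd(3,47) + gcd(50,13) = 8+3+1+1 = 13.
By Pick's theorem I = A − B/2 + 1 = 1518.5 − 13/2 + 1 = 1513.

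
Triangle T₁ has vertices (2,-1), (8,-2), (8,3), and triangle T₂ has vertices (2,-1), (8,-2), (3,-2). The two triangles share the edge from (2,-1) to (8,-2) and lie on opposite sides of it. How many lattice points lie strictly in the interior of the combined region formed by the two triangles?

12

The union is the simple quadrilateral with vertices (2,-1), (8,3), (8,-2), (3,-2) in order.
By the shoelace formula, twice the signed area is |[2·3 − 8·(-1)] + [8·(-2) − 8·3] + [8·(-2) − 3·(-2)] + [3·(-1) − 2·(-2)]| = 35, so the area is 35/2.
Along each edge there are gcd(|Δx|,|Δy|)+1 lattice points, so counting each shared vertex once the boundary has gcd(6,4) + gcd(0,5) + gcd(5,0) + gcd(1,1) = 2+5+5+1 = 13.
By Pick's theorem I = A − B/2 + 1 = 35/2 − 13/2 + 1 = 12.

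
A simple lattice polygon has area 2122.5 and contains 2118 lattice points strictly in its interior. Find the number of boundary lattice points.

11

Pick's theorem gives A = I + B/2 − 1, so B = 2(A − I + 1) = 2(2122.5 − 2118 + 1) = 11.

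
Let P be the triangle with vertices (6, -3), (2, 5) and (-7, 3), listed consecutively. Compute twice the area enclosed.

The shoelace formula gives twice the area as |[6·5 − 2·(-3)] + [2·3 − (-7)·5] + [(-7)·(-3) − 6·3]| = 80, so the area is 40.

80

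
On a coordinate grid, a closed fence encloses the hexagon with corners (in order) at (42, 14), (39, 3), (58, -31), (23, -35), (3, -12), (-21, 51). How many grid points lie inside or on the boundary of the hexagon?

2918

By the shoelace formula, twice the signed area is |[42·3 − 39·14] + [39·(-31) − 58·3] + [58·(-35) − 23·(-31)] + [23·(-12) − 3·(-35)] + [3·51 − (-21)·(-12)] + [(-21)·14 − 42·51]| = 5826, so the area is 2913.
Summing gcd(|Δx|,|Δy|) over the edges gives the boundary count: gcd(3,11) + gcd(19,34) + gcd(35,4) + gcd(20,23) + gcd(24,63) + gcd(63,37) = 1+1+1+1+3+1 = 8.
Pick's theorem gives I = A − B/2 + 1 = 2913 − 8/2 + 1 = 2910, so the closed region contains I + B = 2910 + 8 = 2918 lattice points.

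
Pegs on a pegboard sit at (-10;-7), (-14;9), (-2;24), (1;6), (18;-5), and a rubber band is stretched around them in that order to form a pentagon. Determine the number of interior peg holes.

410

The shoelace formula gives twice the area as |[(-10)·9 − (-14)·(-7)] + [(-14)·24 − (-2)·9] + [(-2)·6 − 1·24] + [1·(-5) − 18·6] + [18·(-7) − (-10)·(-5)]| = 831, so the area is 831/2.
The number of boundary lattice points is Σ gcd(|Δx|,|Δy|) = gcd(4,16) + gcd(12,15) + gcd(3,18) + gcd(17,11) + gcd(28,2) = 4+3+3+1+2 = 13.
By Pick's theorem A = I + B/2 − 1, so I = 831/2 − 13/2 + 1 = 410.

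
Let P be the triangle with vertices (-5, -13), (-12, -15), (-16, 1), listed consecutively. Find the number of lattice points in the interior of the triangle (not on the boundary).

58

The shoelace formula gives twice the area as |((-5)·(-15) − (-12)·(-13)) + ((-12)·1 − (-16)·(-15)) + ((-16)·(-13) − (-5)·1)| = 120, so the area is 60.
Along each edge there are gcd(|Δx|,|Δy|)+1 lattice points, so counting each shared vertex once the boundary has gcd(7,2) + gcd(4,16) + gcd(11,14) = 1+4+1 = 6.
Pick's theorem gives I = A − B/2 + 1 = 60 − 6/2 + 1 = 58.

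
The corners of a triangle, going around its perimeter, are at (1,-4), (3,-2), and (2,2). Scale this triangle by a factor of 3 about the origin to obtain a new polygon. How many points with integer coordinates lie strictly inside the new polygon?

By the shoelace formula, twice the signed area is |[1·(-2) − 3·(-4)] + [3·2 − 2·(-2)] + [2·(-4) − 1·2]| = 10, so the area is 5.
Along each edge there are gcd(|Δx|,|Δy|)+1 lattice points, so counting each shared vertex once the boundary has gcd(2,2) + gcd(1,4) + gcd(1,6) = 2+1+1 = 4.
Scaling by 3 multiplies the area by 3² = 9 (so the new area is 45) and multiplies the boundary lattice-point count by 3, giving 12.
By Pick's theorem, the interior count of the dilated polygon is 45 − 12/2 + 1 = 40.

40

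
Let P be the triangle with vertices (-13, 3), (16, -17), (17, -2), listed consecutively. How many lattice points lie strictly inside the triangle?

The shoelace formula gives twice the area as |[(-13)·(-17) − 16·3] + [16·(-2) − 17·(-17)] + [17·3 − (-13)·(-2)]| = 455, so the area is 455/2.
Summing gcd(|Δx|,|Δy|) over the edges gives the boundary count: gcd(29,20) + gcd(1,15) + gcd(30,5) = 1+1+5 = 7.
Pick's theorem gives I = A − B/2 + 1 = 455/2 − 7/2 + 1 = 225.

225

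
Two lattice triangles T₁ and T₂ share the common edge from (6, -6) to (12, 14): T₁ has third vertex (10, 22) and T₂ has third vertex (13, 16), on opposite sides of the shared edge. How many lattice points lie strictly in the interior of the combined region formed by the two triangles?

The union is the simple quadrilateral with vertices (6, -6), (10, 22), (12, 14), (13, 16) in order.
Using the shoelace formula, 2A = |[6·22 − 10·(-6)] + [10·14 − 12·22] + [12·16 − 13·14] + [13·(-6) − 6·16]| = 96, so the area is 48.
Along each edge there are gcd(|Δx|,|Δy|)+1 lattice points, so counting each shared vertex once the boundary has gcd(4,28) + gcd(2,8) + gcd(1,2) + gcd(7,22) = 4+2+1+1 = 8.
By Pick's theorem I = A − B/2 + 1 = 48 − 8/2 + 1 = 45.

45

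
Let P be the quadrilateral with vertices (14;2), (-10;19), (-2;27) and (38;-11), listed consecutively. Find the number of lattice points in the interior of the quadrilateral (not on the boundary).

Using the shoelace formula, 2A = |[14·19 − (-10)·2] + [(-10)·27 − (-2)·19] + [(-2)·(-11) − 38·27] + [38·2 − 14·(-11)]| = 720, so the area is 360.
Summing gcd(|Δx|,|Δy|) over the edges gives the boundary count: gcd(24,17) + gcd(8,8) + gcd(40,38) + gcd(24,13) = 1+8+2+1 = 12.
Pick's theorem gives I = A − B/2 + 1 = 360 − 12/2 + 1 = 355.

355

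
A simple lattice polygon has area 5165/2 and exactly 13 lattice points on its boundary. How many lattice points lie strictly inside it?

Pick's theorem A = I + B/2 − 1 rearranges to I = A − B/2 + 1 = 5165/2 − 13/2 + 1 = 2577.

2577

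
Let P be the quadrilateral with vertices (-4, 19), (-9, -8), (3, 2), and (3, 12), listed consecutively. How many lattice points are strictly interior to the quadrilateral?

163

The shoelace formula gives twice the area as |((-4)·(-8) − (-9)·19) + ((-9)·2 − 3·(-8)) + (3·12 − 3·2) + (3·19 − (-4)·12)| = 344, so the area is 172.
The number of boundary lattice points is Σ gcd(|Δx|,|Δy|) = gcd(5,27) + gcd(12,10) + gcd(0,10) + gcd(7,7) = 1+2+10+7 = 20.
Pick's theorem gives I = A − B/2 + 1 = 172 − 20/2 + 1 = 163.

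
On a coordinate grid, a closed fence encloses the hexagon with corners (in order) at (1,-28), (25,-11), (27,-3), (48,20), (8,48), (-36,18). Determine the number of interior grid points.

The shoelace formula gives twice the area as |(1·(-11) − 25·(-28)) + (25·(-3) − 27·(-11)) + (27·20 − 48·(-3)) + (48·48 − 8·20) + (8·18 − (-36)·48) + ((-36)·(-28) − 1·18)| = 6601, so the area is 3300.5.
Summing gcd(|Δx|,|Δy|) over the edges gives the boundary count: gcd(24,17) + gcd(2,8) + gcd(21,23) + gcd(40,28) + gcd(44,30) + gcd(37,46) = 1+2+1+4+2+1 = 11.
Pick's theorem gives I = A − B/2 + 1 = 3300.5 − 11/2 + 1 = 3296.

3296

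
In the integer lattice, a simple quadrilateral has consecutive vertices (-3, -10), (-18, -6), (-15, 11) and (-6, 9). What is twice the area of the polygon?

The shoelace formula gives twice the area as |[(-3)·(-6) − (-18)·(-10)] + [(-18)·11 − (-15)·(-6)] + [(-15)·9 − (-6)·11] + [(-6)·(-10) − (-3)·9]| = 432, so the area is 216.

432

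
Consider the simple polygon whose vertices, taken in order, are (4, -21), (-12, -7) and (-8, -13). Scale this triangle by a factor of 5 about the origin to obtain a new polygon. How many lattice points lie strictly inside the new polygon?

481

By the shoelace formula, twice the signed area is |(4·(-7) − (-12)·(-21)) + ((-12)·(-13) − (-8)·(-7)) + ((-8)·(-21) − 4·(-13))| = 40, so the area is 20.
Summing gcd(|Δx|,|Δy|) over the edges gives the boundary count: gcd(16,14) + gcd(4,6) + gcd(12,8) = 2+2+4 = 8.
Scaling by 5 multiplies the area by 5² = 25 (so the new area is 500) and multiplies the boundary lattice-point count by 5, giving 40.
By Pick's theorem, the interior count of the dilated polygon is 500 − 40/2 + 1 = 481.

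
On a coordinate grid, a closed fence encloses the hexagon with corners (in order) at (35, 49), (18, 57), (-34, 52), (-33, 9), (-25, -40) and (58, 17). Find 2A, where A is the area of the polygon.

11084

By the shoelace formula, twice the signed area is |(35·57 − 18·49) + (18·52 − (-34)·57) + ((-34)·9 − (-33)·52) + ((-33)·(-40) − (-25)·9) + ((-25)·17 − 58·(-40)) + (58·49 − 35·17)| = 11084, so the area is 5542.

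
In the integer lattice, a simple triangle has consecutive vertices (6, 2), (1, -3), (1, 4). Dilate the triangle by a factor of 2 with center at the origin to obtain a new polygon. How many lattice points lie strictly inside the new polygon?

58

By the shoelace formula, twice the signed area is |[6·(-3) − 1·2] + [1·4 − 1·(-3)] + [1·2 − 6·4]| = 35, so the area is 35/2.
Summing gcd(|Δx|,|Δy|) over the edges gives the boundary count: gcd(5,5) + gcd(0,7) + gcd(5,2) = 5+7+1 = 13.
Scaling by 2 multiplies the area by 2² = 4 (so the new area is 70) and multiplies the boundary lattice-point count by 2, giving 26.
By Pick's theorem, the interior count of the dilated polygon is 70 − 26/2 + 1 = 58.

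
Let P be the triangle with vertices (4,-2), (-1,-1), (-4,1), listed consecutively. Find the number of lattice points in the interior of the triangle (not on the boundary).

The shoelace formula gives twice the area as |[4·(-1) − (-1)·(-2)] + [(-1)·1 − (-4)·(-1)] + [(-4)·(-2) − 4·1]| = 7, so the area is 7/2.
Summing gcd(|Δx|,|Δy|) over the edges gives the boundary count: gcd(5,1) + gcd(3,2) + gcd(8,3) = 1+1+1 = 3.
By Pick's theorem A = I + B/2 − 1, so I = 7/2 − 3/2 + 1 = 3.

3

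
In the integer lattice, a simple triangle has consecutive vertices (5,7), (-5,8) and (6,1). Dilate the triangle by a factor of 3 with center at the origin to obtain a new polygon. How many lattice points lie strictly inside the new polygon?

262

The shoelace formula gives twice the area as |[5·8 − (-5)·7] + [(-5)·1 − 6·8] + [6·7 − 5·1]| = 59, so the area is 59/2.
Along each edge there are gcd(|Δx|,|Δy|)+1 lattice points, so counting each shared vertex once the boundary has gcd(10,1) + gcd(11,7) + gcd(1,6) = 1+1+1 = 3.
Scaling by 3 multiplies the area by 3² = 9 (so the new area is 531/2) and multiplies the boundary lattice-point count by 3, giving 9.
By Pick's theorem, the interior count of the dilated polygon is 531/2 − 9/2 + 1 = 262.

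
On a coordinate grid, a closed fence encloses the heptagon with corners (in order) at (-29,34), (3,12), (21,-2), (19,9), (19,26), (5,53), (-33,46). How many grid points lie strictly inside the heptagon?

The shoelace formula gives twice the area as |[(-29)·12 − 3·34] + [3·(-2) − 21·12] + [21·9 − 19·(-2)] + [19·26 − 19·9] + [19·53 − 5·26] + [5·46 − (-33)·53] + [(-33)·34 − (-29)·46]| = 2910, so the area is 1455.
Summing gcd(|Δx|,|Δy|) over the edges gives the boundary count: gcd(32,22) + gcd(18,14) + gcd(2,11) + gcd(0,17) + gcd(14,27) + gcd(38,7) + gcd(4,12) = 2+2+1+17+1+1+4 = 28.
Pick's theorem gives I = A − B/2 + 1 = 1455 − 28/2 + 1 = 1442.

1442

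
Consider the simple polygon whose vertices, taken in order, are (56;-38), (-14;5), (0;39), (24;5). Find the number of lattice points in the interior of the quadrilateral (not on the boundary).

Using the shoelace formula, 2A = |(56·5 − (-14)·(-38)) + ((-14)·39 − 0·5) + (0·5 − 24·39) + (24·(-38) − 56·5)| = 2926, so the area is 1463.
The number of boundary lattice points is Σ gcd(|Δx|,|Δy|) = gcd(70,43) + gcd(14,34) + gcd(24,34) + gcd(32,43) = 1+2+2+1 = 6.
Pick's theorem gives I = A − B/2 + 1 = 1463 − 6/2 + 1 = 1461.

1461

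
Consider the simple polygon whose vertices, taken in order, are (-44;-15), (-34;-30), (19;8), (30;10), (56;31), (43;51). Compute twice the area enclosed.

4550

The shoelace formula gives twice the area as |((-44)·(-30) − (-34)·(-15)) + ((-34)·8 − 19·(-30)) + (19·10 − 30·8) + (30·31 − 56·10) + (56·51 − 43·31) + (43·(-15) − (-44)·51)| = 4550, so the area is 2275.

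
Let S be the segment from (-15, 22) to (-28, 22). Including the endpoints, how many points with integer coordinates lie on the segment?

The number of lattice points on a segment between lattice points is gcd(|Δx|,|Δy|) + 1 = gcd(13,0) + 1 = 13 + 1 = 14.

14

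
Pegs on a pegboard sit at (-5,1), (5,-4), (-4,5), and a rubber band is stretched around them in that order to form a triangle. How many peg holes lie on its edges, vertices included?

Along each edge there are gcd(|Δx|,|Δy|)+1 lattice points, so counting each shared vertex once the boundary has gcd(10,5) + gcd(9,9) + gcd(1,4) = 5+9+1 = 15.

15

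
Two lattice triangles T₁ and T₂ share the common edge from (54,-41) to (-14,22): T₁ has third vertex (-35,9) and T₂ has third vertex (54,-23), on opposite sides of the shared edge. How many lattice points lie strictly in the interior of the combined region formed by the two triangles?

1706

The union is the simple quadrilateral with vertices (54,-41), (-35,9), (-14,22), (54,-23) in order.
By the shoelace formula, twice the signed area is |[54·9 − (-35)·(-41)] + [(-35)·22 − (-14)·9] + [(-14)·(-23) − 54·22] + [54·(-41) − 54·(-23)]| = 3431, so the area is 3431/2.
Summing gcd(|Δx|,|Δy|) over the edges gives the boundary count: gcd(89,50) + gcd(21,13) + gcd(68,45) + gcd(0,18) = 1+1+1+18 = 21.
By Pick's theorem I = A − B/2 + 1 = 3431/2 − 21/2 + 1 = 1706.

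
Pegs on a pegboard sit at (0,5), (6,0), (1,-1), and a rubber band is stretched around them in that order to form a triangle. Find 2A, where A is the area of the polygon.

By the shoelace formula, twice the signed area is |[0·0 − 6·5] + [6·(-1) − 1·0] + [1·5 − 0·(-1)]| = 31, so the area is 31/2.

31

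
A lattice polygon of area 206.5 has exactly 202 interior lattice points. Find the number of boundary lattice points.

Pick's theorem gives A = I + B/2 − 1, so B = 2(A − I + 1) = 2(206.5 − 202 + 1) = 11.

11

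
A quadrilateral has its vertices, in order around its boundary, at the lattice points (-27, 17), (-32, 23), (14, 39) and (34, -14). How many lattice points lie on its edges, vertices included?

5

Along each edge there are gcd(|Δx|,|Δy|)+1 lattice points, so counting each shared vertex once the boundary has gcd(5,6) + gcd(46,16) + gcd(20,53) + gcd(61,31) = 1+2+1+1 = 5.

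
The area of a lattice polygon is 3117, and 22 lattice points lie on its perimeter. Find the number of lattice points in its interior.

Pick's theorem A = I + B/2 − 1 rearranges to I = A − B/2 + 1 = 3117 − 22/2 + 1 = 3107.

3107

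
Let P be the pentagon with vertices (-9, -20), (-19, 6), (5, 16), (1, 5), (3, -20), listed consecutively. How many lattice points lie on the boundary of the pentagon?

Summing gcd(|Δx|,|Δy|) over the edges gives the boundary count: gcd(10,26) + gcd(24,10) + gcd(4,11) + gcd(2,25) + gcd(12,0) = 2+2+1+1+12 = 18.

18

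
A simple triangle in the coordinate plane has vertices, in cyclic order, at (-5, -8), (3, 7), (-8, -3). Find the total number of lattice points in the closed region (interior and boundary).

By the shoelace formula, twice the signed area is |[(-5)·7 − 3·(-8)] + [3·(-3) − (-8)·7] + [(-8)·(-8) − (-5)·(-3)]| = 85, so the area is 85/2.
Summing gcd(|Δx|,|Δy|) over the edges gives the boundary count: gcd(8,15) + gcd(11,10) + gcd(3,5) = 1+1+1 = 3.
Pick's theorem gives I = A − B/2 + 1 = 85/2 − 3/2 + 1 = 42, so the closed region contains I + B = 42 + 3 = 45 lattice points.

45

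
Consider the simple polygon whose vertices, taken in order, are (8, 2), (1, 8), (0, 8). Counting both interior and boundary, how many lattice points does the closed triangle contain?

6

The shoelace formula gives twice the area as |[8·8 − 1·2] + [1·8 − 0·8] + [0·2 − 8·8]| = 6, so the area is 3.
Summing gcd(|Δx|,|Δy|) over the edges gives the boundary count: gcd(7,6) + gcd(1,0) + gcd(8,6) = 1+1+2 = 4.
Pick's theorem gives I = A − B/2 + 1 = 3 − 4/2 + 1 = 2, so the closed region contains I + B = 2 + 4 = 6 lattice points.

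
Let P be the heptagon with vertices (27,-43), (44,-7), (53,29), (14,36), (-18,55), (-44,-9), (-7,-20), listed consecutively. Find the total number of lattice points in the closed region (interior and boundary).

By the shoelace formula, twice the signed area is |[27·(-7) − 44·(-43)] + [44·29 − 53·(-7)] + [53·36 − 14·29] + [14·55 − (-18)·36] + [(-18)·(-9) − (-44)·55] + [(-44)·(-20) − (-7)·(-9)] + [(-7)·(-43) − 27·(-20)]| = 10510, so the area is 5255.
The number of boundary lattice points is Σ gcd(|Δx|,|Δy|) = gcd(17,36) + gcd(9,36) + gcd(39,7) + gcd(32,19) + gcd(26,64) + gcd(37,11) + gcd(34,23) = 1+9+1+1+2+1+1 = 16.
Pick's theorem gives I = A − B/2 + 1 = 5255 − 16/2 + 1 = 5248, so the closed region contains I + B = 5248 + 16 = 5264 lattice points.

5264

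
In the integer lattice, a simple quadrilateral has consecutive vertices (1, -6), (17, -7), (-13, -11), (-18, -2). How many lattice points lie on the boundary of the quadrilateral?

5

Summing gcd(|Δx|,|Δy|) over the edges gives the boundary count: gcd(16,1) + gcd(30,4) + gcd(5,9) + gcd(19,4) = 1+2+1+1 = 5.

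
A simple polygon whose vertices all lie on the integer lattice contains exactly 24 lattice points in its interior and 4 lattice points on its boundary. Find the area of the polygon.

25

Pick's theorem states A = I + B/2 − 1, so A = 24 + 4/2 − 1 = 25.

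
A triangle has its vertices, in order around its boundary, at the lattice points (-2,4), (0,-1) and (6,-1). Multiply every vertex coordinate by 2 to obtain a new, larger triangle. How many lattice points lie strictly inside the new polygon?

53

By the shoelace formula, twice the signed area is |[(-2)·(-1) − 0·4] + [0·(-1) − 6·(-1)] + [6·4 − (-2)·(-1)]| = 30, so the area is 15.
The number of boundary lattice points is Σ gcd(|Δx|,|Δy|) = gcd(2,5) + gcd(6,0) + gcd(8,5) = 1+6+1 = 8.
Scaling by 2 multiplies the area by 2² = 4 (so the new area is 60) and multiplies the boundary lattice-point count by 2, giving 16.
By Pick's theorem, the interior count of the dilated polygon is 60 − 16/2 + 1 = 53.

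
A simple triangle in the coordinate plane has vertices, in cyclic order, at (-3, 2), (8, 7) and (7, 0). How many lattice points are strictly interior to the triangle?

35

Using the shoelace formula, 2A = |[(-3)·7 − 8·2] + [8·0 − 7·7] + [7·2 − (-3)·0]| = 72, so the area is 36.
Summing gcd(|Δx|,|Δy|) over the edges gives the boundary count: gcd(11,5) + gcd(1,7) + gcd(10,2) = 1+1+2 = 4.
Pick's theorem gives I = A − B/2 + 1 = 36 − 4/2 + 1 = 35.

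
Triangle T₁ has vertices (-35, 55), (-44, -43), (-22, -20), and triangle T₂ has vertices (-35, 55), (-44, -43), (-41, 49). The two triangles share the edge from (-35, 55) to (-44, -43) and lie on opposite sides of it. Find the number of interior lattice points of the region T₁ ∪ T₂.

The union is the simple quadrilateral with vertices (-35, 55), (-22, -20), (-44, -43), (-41, 49) in order.
Using the shoelace formula, 2A = |((-35)·(-20) − (-22)·55) + ((-22)·(-43) − (-44)·(-20)) + ((-44)·49 − (-41)·(-43)) + ((-41)·55 − (-35)·49)| = 2483, so the area is 2483/2.
Along each edge there are gcd(|Δx|,|Δy|)+1 lattice points, so counting each shared vertex once the boundary has gcd(13,75) + gcd(22,23) + gcd(3,92) + gcd(6,6) = 1+1+1+6 = 9.
By Pick's theorem I = A − B/2 + 1 = 2483/2 − 9/2 + 1 = 1238.

1238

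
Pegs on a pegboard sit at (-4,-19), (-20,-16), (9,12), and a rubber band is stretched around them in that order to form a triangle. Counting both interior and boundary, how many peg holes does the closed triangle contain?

Using the shoelace formula, 2A = |((-4)·(-16) − (-20)·(-19)) + ((-20)·12 − 9·(-16)) + (9·(-19) − (-4)·12)| = 535, so the area is 267.5.
The number of boundary lattice points is Σ gcd(|Δx|,|Δy|) = gcd(16,3) + gcd(29,28) + gcd(13,31) = 1+1+1 = 3.
Pick's theorem gives I = A − B/2 + 1 = 267.5 − 3/2 + 1 = 267, so the closed region contains I + B = 267 + 3 = 270 lattice points.

270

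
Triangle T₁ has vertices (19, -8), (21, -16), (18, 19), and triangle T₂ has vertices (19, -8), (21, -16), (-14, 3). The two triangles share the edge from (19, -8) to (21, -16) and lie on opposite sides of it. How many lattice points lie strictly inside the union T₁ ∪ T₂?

The union is the simple quadrilateral with vertices (19, -8), (18, 19), (21, -16), (-14, 3) in order.
By the shoelace formula, twice the signed area is |[19·19 − 18·(-8)] + [18·(-16) − 21·19] + [21·3 − (-14)·(-16)] + [(-14)·(-8) − 19·3]| = 288, so the area is 144.
Summing gcd(|Δx|,|Δy|) over the edges gives the boundary count: gcd(1,27) + gcd(3,35) + gcd(35,19) + gcd(33,11) = 1+1+1+11 = 14.
By Pick's theorem I = A − B/2 + 1 = 144 − 14/2 + 1 = 138.

138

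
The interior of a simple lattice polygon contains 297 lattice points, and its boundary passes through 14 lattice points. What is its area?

By Pick's theorem, A = I + B/2 − 1 = 297 + 14/2 − 1 = 303.

303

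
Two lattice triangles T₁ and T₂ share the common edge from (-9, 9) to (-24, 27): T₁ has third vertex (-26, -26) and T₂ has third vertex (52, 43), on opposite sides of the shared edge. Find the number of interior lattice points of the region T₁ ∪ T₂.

1217

The union is the simple quadrilateral with vertices (-9, 9), (-26, -26), (-24, 27), (52, 43) in order.
Using the shoelace formula, 2A = |((-9)·(-26) − (-26)·9) + ((-26)·27 − (-24)·(-26)) + ((-24)·43 − 52·27) + (52·9 − (-9)·43)| = 2439, so the area is 1219.5.
Summing gcd(|Δx|,|Δy|) over the edges gives the boundary count: gcd(17,35) + gcd(2,53) + gcd(76,16) + gcd(61,34) = 1+1+4+1 = 7.
By Pick's theorem I = A − B/2 + 1 = 1219.5 − 7/2 + 1 = 1217.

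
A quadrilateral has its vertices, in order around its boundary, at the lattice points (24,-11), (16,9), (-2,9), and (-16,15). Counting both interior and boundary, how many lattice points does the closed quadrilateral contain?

By the shoelace formula, twice the signed area is |(24·9 − 16·(-11)) + (16·9 − (-2)·9) + ((-2)·15 − (-16)·9) + ((-16)·(-11) − 24·15)| = 484, so the area is 242.
Along each edge there are gcd(|Δx|,|Δy|)+1 lattice points, so counting each shared vertex once the boundary has gcd(8,20) + gcd(18,0) + gcd(14,6) + gcd(40,26) = 4+18+2+2 = 26.
Pick's theorem gives I = A − B/2 + 1 = 242 − 26/2 + 1 = 230, so the closed region contains I + B = 230 + 26 = 256 lattice points.

256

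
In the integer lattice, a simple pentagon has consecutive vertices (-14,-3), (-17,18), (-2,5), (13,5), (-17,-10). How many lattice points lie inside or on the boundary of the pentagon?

299

Using the shoelace formula, 2A = |((-14)·18 − (-17)·(-3)) + ((-17)·5 − (-2)·18) + ((-2)·5 − 13·5) + (13·(-10) − (-17)·5) + ((-17)·(-3) − (-14)·(-10))| = 561, so the area is 280.5.
Summing gcd(|Δx|,|Δy|) over the edges gives the boundary count: gcd(3,21) + gcd(15,13) + gcd(15,0) + gcd(30,15) + gcd(3,7) = 3+1+15+15+1 = 35.
Pick's theorem gives I = A − B/2 + 1 = 280.5 − 35/2 + 1 = 264, so the closed region contains I + B = 264 + 35 = 299 lattice points.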